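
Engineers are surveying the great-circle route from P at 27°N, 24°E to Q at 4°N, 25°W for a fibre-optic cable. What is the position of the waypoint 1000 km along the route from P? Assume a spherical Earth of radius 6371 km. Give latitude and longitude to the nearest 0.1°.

Convert each endpoint to a unit vector on the sphere (x = cos φ cos λ, y = cos φ sin λ, z = sin φ).
The central angle between the endpoints is δ = arccos(p₁·p₂) ≈ 0.909 rad (52.1°). The total great-circle distance is δ·R ≈ 0.909 × 6371 ≈ 5789 km, so the target fraction is f = 1000/5789 ≈ 0.173.
Interpolate at f ≈ 0.173 with slerp weights a = sin((1−f)δ)/sin δ ≈ 0.866, b = sin(fδ)/sin δ ≈ 0.198.
p = a·p₁ + b·p₂ ≈ (0.884, 0.230, 0.407); φ = arcsin(p_z) ≈ 24.01°, λ = atan2(p_y, p_x) ≈ 14.60°.

≈ 24.0°N, 14.6°E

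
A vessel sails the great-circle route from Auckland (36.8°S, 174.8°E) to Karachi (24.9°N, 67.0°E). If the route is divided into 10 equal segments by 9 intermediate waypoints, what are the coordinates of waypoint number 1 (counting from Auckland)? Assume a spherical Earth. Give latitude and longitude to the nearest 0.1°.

≈ 33.7°S, 160.8°E

The haversine formula gives a central angle δ ≈ 2.065 rad (118.3°) between the endpoints.
Interpolate at f = 1/10 with slerp weights a = sin((1−f)δ)/sin δ ≈ 1.089, b = sin(fδ)/sin δ ≈ 0.233.
p = a·p₁ + b·p₂ ≈ (-0.786, 0.273, -0.554); φ = arcsin(p_z) ≈ -33.67°, λ = atan2(p_y, p_x) ≈ 160.82°.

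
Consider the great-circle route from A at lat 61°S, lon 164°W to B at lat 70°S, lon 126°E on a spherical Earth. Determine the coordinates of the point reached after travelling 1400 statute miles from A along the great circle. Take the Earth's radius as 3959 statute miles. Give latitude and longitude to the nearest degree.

≈ lat 71°S, lon 151°E

The haversine formula gives a central angle δ ≈ 0.498 rad (28.5°) between the endpoints. The total great-circle distance is δ·R ≈ 0.498 × 3959 ≈ 1971 mi, so the target fraction is f = 1400/1971 ≈ 0.710.
Interpolate at f ≈ 0.710 with slerp weights a = sin((1−f)δ)/sin δ ≈ 0.301, b = sin(fδ)/sin δ ≈ 0.725.
p = a·p₁ + b·p₂ ≈ (-0.286, 0.160, -0.945); φ = arcsin(p_z) ≈ -70.85°, λ = atan2(p_y, p_x) ≈ 150.72°.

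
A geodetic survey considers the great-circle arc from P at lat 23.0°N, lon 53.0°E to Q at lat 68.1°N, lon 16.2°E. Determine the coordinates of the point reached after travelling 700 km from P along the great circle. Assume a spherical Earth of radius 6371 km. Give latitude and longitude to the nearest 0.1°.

Write both endpoints as unit vectors p₁, p₂ with components (cos φ cos λ, cos φ sin λ, sin φ).
The central angle between the endpoints is δ = arccos(p₁·p₂) ≈ 0.880 rad (50.4°). The total great-circle distance is δ·R ≈ 0.880 × 6371 ≈ 5604 km, so the target fraction is f = 700/5604 ≈ 0.125.
Interpolate at f ≈ 0.125 with slerp weights a = sin((1−f)δ)/sin δ ≈ 0.903, b = sin(fδ)/sin δ ≈ 0.142.
p = a·p₁ + b·p₂ ≈ (0.551, 0.679, 0.485); φ = arcsin(p_z) ≈ 29.01°, λ = atan2(p_y, p_x) ≈ 50.92°.

≈ lat 29.0°N, lon 50.9°E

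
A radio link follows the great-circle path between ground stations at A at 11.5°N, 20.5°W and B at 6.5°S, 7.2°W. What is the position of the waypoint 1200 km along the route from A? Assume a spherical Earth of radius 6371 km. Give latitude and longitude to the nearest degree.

≈ 3°N, 14°W

Convert each endpoint to a unit vector on the sphere (x = cos φ cos λ, y = cos φ sin λ, z = sin φ).
The central angle between the endpoints is δ = arccos(p₁·p₂) ≈ 0.390 rad (22.3°). The total great-circle distance is δ·R ≈ 0.390 × 6371 ≈ 2484 km, so the target fraction is f = 1200/2484 ≈ 0.483.
Interpolate at f ≈ 0.483 with slerp weights a = sin((1−f)δ)/sin δ ≈ 0.527, b = sin(fδ)/sin δ ≈ 0.493.
p = a·p₁ + b·p₂ ≈ (0.969, -0.242, 0.049); φ = arcsin(p_z) ≈ 2.82°, λ = atan2(p_y, p_x) ≈ -14.03°.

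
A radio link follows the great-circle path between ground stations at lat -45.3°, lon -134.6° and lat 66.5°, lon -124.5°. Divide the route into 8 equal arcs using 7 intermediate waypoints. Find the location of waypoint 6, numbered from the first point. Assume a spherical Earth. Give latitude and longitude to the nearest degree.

Convert each endpoint to a unit vector on the sphere (x = cos φ cos λ, y = cos φ sin λ, z = sin φ).
The central angle between the endpoints is δ = arccos(p₁·p₂) ≈ 1.956 rad (112.1°).
Interpolate at f = 6/8 with slerp weights a = sin((1−f)δ)/sin δ ≈ 0.507, b = sin(fδ)/sin δ ≈ 1.073.
p = a·p₁ + b·p₂ ≈ (-0.493, -0.607, 0.624); φ = arcsin(p_z) ≈ 38.60°, λ = atan2(p_y, p_x) ≈ -129.09°.

≈ lat 39°, lon -129°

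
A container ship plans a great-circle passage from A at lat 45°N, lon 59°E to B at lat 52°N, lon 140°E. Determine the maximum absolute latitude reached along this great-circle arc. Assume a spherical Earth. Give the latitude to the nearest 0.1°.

The great circle lies in the plane with unit normal n̂ = (p₁ × p₂)/|p₁ × p₂|.
Here n̂_z ≈ +0.551; the vertex latitude is φ_max = arccos|n̂_z| ≈ 56.6°.
Check via Clairaut: cos φ_max = |cos φ₁| · sin C = cos(45.0°)·sin(51.2°) ≈ 0.551, again giving ≈ 56.6°.

≈ 56.6°N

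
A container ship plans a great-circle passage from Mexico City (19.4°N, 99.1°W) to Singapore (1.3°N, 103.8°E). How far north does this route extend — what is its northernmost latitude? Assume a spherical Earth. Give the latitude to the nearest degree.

≈ 44°N

The great circle lies in the plane with unit normal n̂ = (p₁ × p₂)/|p₁ × p₂|.
Here n̂_z ≈ -0.722; the vertex latitude is φ_max = arccos|n̂_z| ≈ 43.8°.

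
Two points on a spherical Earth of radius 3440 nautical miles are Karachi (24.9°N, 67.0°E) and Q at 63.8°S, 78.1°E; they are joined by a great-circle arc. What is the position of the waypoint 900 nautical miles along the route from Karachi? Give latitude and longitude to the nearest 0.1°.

Write both endpoints as unit vectors p₁, p₂ with components (cos φ cos λ, cos φ sin λ, sin φ).
The central angle between the endpoints is δ = arccos(p₁·p₂) ≈ 1.556 rad (89.1°). The total great-circle distance is δ·R ≈ 1.556 × 3440 ≈ 5351 nmi, so the target fraction is f = 900/5351 ≈ 0.168.
Interpolate at f ≈ 0.168 with slerp weights a = sin((1−f)δ)/sin δ ≈ 0.962, b = sin(fδ)/sin δ ≈ 0.259.
p = a·p₁ + b·p₂ ≈ (0.365, 0.915, 0.173); φ = arcsin(p_z) ≈ 9.96°, λ = atan2(p_y, p_x) ≈ 68.28°.

≈ 10.0°N, 68.3°E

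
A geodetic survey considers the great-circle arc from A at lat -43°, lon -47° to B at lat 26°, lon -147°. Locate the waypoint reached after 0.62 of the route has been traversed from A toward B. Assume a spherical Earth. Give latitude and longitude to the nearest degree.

Convert each endpoint to a unit vector on the sphere (x = cos φ cos λ, y = cos φ sin λ, z = sin φ).
The central angle between the endpoints is δ = arccos(p₁·p₂) ≈ 1.997 rad (114.4°).
Interpolate at f = 0.62 with slerp weights a = sin((1−f)δ)/sin δ ≈ 0.755, b = sin(fδ)/sin δ ≈ 1.038.
p = a·p₁ + b·p₂ ≈ (-0.405, -0.912, -0.060); φ = arcsin(p_z) ≈ -3.46°, λ = atan2(p_y, p_x) ≈ -113.97°.

≈ lat -3°, lon -114°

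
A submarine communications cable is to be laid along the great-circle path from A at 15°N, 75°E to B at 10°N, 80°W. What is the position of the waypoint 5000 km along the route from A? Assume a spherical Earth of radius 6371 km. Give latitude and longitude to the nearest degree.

≈ 41°N, 32°E

Convert each endpoint to a unit vector on the sphere (x = cos φ cos λ, y = cos φ sin λ, z = sin φ).
The central angle between the endpoints is δ = arccos(p₁·p₂) ≈ 2.527 rad (144.8°). The total great-circle distance is δ·R ≈ 2.527 × 6371 ≈ 16101 km, so the target fraction is f = 5000/16101 ≈ 0.311.
Interpolate at f ≈ 0.311 with slerp weights a = sin((1−f)δ)/sin δ ≈ 1.709, b = sin(fδ)/sin δ ≈ 1.226.
p = a·p₁ + b·p₂ ≈ (0.637, 0.406, 0.655); φ = arcsin(p_z) ≈ 40.95°, λ = atan2(p_y, p_x) ≈ 32.50°.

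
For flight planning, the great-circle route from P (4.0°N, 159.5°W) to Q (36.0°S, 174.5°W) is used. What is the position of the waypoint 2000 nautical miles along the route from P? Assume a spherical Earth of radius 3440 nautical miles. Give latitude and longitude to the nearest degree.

≈ (28°S, 171°W)

From cos δ = sin φ₁ sin φ₂ + cos φ₁ cos φ₂ cos Δλ, the central angle is δ ≈ 0.740 rad (42.4°). The total great-circle distance is δ·R ≈ 0.740 × 3440 ≈ 2545 nmi, so the target fraction is f = 2000/2545 ≈ 0.786.
Interpolate at f ≈ 0.786 with slerp weights a = sin((1−f)δ)/sin δ ≈ 0.234, b = sin(fδ)/sin δ ≈ 0.815.
p = a·p₁ + b·p₂ ≈ (-0.875, -0.145, -0.462); φ = arcsin(p_z) ≈ -27.55°, λ = atan2(p_y, p_x) ≈ -170.59°.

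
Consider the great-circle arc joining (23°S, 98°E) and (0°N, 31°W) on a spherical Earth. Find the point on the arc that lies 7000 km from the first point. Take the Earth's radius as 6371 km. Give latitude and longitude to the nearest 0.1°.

Convert each endpoint to a unit vector on the sphere (x = cos φ cos λ, y = cos φ sin λ, z = sin φ).
The central angle between the endpoints is δ = arccos(p₁·p₂) ≈ 2.189 rad (125.4°). The total great-circle distance is δ·R ≈ 2.189 × 6371 ≈ 13944 km, so the target fraction is f = 7000/13944 ≈ 0.502.
Interpolate at f ≈ 0.502 with slerp weights a = sin((1−f)δ)/sin δ ≈ 1.088, b = sin(fδ)/sin δ ≈ 1.093.
p = a·p₁ + b·p₂ ≈ (0.797, 0.429, -0.425); φ = arcsin(p_z) ≈ -25.15°, λ = atan2(p_y, p_x) ≈ 28.27°.

≈ (25.2°S, 28.3°E)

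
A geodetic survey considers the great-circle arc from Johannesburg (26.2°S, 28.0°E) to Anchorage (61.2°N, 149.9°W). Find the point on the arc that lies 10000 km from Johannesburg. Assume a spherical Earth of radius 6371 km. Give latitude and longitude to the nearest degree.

≈ (64°N, 24°E)

Write both endpoints as unit vectors p₁, p₂ with components (cos φ cos λ, cos φ sin λ, sin φ).
The central angle between the endpoints is δ = arccos(p₁·p₂) ≈ 2.530 rad (145.0°). The total great-circle distance is δ·R ≈ 2.530 × 6371 ≈ 16120 km, so the target fraction is f = 10000/16120 ≈ 0.620.
Interpolate at f ≈ 0.620 with slerp weights a = sin((1−f)δ)/sin δ ≈ 1.428, b = sin(fδ)/sin δ ≈ 1.742.
p = a·p₁ + b·p₂ ≈ (0.405, 0.181, 0.896); φ = arcsin(p_z) ≈ 63.68°, λ = atan2(p_y, p_x) ≈ 24.02°.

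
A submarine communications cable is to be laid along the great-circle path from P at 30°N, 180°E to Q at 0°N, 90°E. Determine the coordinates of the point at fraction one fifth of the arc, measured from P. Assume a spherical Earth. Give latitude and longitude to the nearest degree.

Convert each endpoint to a unit vector on the sphere (x = cos φ cos λ, y = cos φ sin λ, z = sin φ).
The central angle between the endpoints is δ = arccos(p₁·p₂) ≈ 1.571 rad (90.0°).
Interpolate at f = 1/5 with slerp weights a = sin((1−f)δ)/sin δ ≈ 0.951, b = sin(fδ)/sin δ ≈ 0.309.
p = a·p₁ + b·p₂ ≈ (-0.824, 0.309, 0.476); φ = arcsin(p_z) ≈ 28.39°, λ = atan2(p_y, p_x) ≈ 159.43°.

≈ 28°N, 159°E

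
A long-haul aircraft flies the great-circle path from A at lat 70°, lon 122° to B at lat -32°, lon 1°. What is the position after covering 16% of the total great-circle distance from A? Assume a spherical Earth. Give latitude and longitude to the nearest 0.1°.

Convert each endpoint to a unit vector on the sphere (x = cos φ cos λ, y = cos φ sin λ, z = sin φ).
The central angle between the endpoints is δ = arccos(p₁·p₂) ≈ 2.275 rad (130.3°).
Interpolate at f = 0.16 with slerp weights a = sin((1−f)δ)/sin δ ≈ 1.237, b = sin(fδ)/sin δ ≈ 0.467.
p = a·p₁ + b·p₂ ≈ (0.172, 0.366, 0.915); φ = arcsin(p_z) ≈ 66.17°, λ = atan2(p_y, p_x) ≈ 64.83°.

≈ lat 66.2°, lon 64.8°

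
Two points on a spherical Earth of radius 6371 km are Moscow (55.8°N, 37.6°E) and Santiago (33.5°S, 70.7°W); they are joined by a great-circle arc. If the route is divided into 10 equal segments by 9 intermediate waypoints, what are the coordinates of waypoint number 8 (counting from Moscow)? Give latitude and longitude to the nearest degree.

≈ (13°S, 54°W)

Write both endpoints as unit vectors p₁, p₂ with components (cos φ cos λ, cos φ sin λ, sin φ).
The central angle between the endpoints is δ = arccos(p₁·p₂) ≈ 2.219 rad (127.1°).
Interpolate at f = 8/10 with slerp weights a = sin((1−f)δ)/sin δ ≈ 0.539, b = sin(fδ)/sin δ ≈ 1.228.
p = a·p₁ + b·p₂ ≈ (0.578, -0.782, -0.232); φ = arcsin(p_z) ≈ -13.44°, λ = atan2(p_y, p_x) ≈ -53.51°.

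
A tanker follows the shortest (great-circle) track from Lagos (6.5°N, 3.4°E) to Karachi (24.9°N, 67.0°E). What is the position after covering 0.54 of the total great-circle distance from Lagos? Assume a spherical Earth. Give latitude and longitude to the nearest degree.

Convert each endpoint to a unit vector on the sphere (x = cos φ cos λ, y = cos φ sin λ, z = sin φ).
The central angle between the endpoints is δ = arccos(p₁·p₂) ≈ 1.106 rad (63.4°).
Interpolate at f = 0.54 with slerp weights a = sin((1−f)δ)/sin δ ≈ 0.545, b = sin(fδ)/sin δ ≈ 0.629.
p = a·p₁ + b·p₂ ≈ (0.763, 0.557, 0.327); φ = arcsin(p_z) ≈ 19.06°, λ = atan2(p_y, p_x) ≈ 36.13°.

≈ 19°N, 36°E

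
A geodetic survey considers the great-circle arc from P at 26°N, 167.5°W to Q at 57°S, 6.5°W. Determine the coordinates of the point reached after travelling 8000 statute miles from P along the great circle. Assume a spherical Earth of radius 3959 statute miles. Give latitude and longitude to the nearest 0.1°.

Convert each endpoint to a unit vector on the sphere (x = cos φ cos λ, y = cos φ sin λ, z = sin φ).
The central angle between the endpoints is δ = arccos(p₁·p₂) ≈ 2.551 rad (146.1°). The total great-circle distance is δ·R ≈ 2.551 × 3959 ≈ 10099 mi, so the target fraction is f = 8000/10099 ≈ 0.792.
Interpolate at f ≈ 0.792 with slerp weights a = sin((1−f)δ)/sin δ ≈ 0.908, b = sin(fδ)/sin δ ≈ 1.617.
p = a·p₁ + b·p₂ ≈ (0.078, -0.276, -0.958); φ = arcsin(p_z) ≈ -73.31°, λ = atan2(p_y, p_x) ≈ -74.17°.

≈ 73.3°S, 74.2°W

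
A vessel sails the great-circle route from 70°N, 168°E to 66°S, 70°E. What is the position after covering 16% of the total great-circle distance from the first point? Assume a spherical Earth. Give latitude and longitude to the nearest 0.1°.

The haversine formula gives a central angle δ ≈ 2.642 rad (151.4°) between the endpoints.
Interpolate at f = 0.16 with slerp weights a = sin((1−f)δ)/sin δ ≈ 1.664, b = sin(fδ)/sin δ ≈ 0.856.
p = a·p₁ + b·p₂ ≈ (-0.437, 0.446, 0.781); φ = arcsin(p_z) ≈ 51.35°, λ = atan2(p_y, p_x) ≈ 134.47°.

≈ 51.4°N, 134.5°E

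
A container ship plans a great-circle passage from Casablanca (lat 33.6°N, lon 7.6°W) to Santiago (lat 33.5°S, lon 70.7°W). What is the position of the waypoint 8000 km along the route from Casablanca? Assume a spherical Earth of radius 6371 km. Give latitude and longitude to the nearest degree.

≈ lat 21°S, lon 57°W

Write both endpoints as unit vectors p₁, p₂ with components (cos φ cos λ, cos φ sin λ, sin φ).
The central angle between the endpoints is δ = arccos(p₁·p₂) ≈ 1.562 rad (89.5°). The total great-circle distance is δ·R ≈ 1.562 × 6371 ≈ 9951 km, so the target fraction is f = 8000/9951 ≈ 0.804.
Interpolate at f ≈ 0.804 with slerp weights a = sin((1−f)δ)/sin δ ≈ 0.302, b = sin(fδ)/sin δ ≈ 0.951.
p = a·p₁ + b·p₂ ≈ (0.511, -0.782, -0.358); φ = arcsin(p_z) ≈ -20.97°, λ = atan2(p_y, p_x) ≈ -56.82°.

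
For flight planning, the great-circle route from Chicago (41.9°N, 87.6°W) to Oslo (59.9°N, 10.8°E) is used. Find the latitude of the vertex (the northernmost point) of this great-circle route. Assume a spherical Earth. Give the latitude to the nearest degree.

The great circle lies in the plane with unit normal n̂ = (p₁ × p₂)/|p₁ × p₂|.
Here n̂_z ≈ +0.433; the vertex latitude is φ_max = arccos|n̂_z| ≈ 64.3°.

≈ 64°N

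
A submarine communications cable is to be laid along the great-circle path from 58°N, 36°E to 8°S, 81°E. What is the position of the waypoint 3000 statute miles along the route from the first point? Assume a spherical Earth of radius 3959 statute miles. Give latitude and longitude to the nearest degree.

From cos δ = sin φ₁ sin φ₂ + cos φ₁ cos φ₂ cos Δλ, the central angle is δ ≈ 1.315 rad (75.3°). The total great-circle distance is δ·R ≈ 1.315 × 3959 ≈ 5206 mi, so the target fraction is f = 3000/5206 ≈ 0.576.
Interpolate at f ≈ 0.576 with slerp weights a = sin((1−f)δ)/sin δ ≈ 0.547, b = sin(fδ)/sin δ ≈ 0.710.
p = a·p₁ + b·p₂ ≈ (0.344, 0.865, 0.365); φ = arcsin(p_z) ≈ 21.39°, λ = atan2(p_y, p_x) ≈ 68.29°.

≈ 21°N, 68°E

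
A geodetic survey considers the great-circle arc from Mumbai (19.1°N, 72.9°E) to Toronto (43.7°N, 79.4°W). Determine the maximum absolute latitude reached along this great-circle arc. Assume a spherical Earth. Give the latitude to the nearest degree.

≈ 70°N

The great circle lies in the plane with unit normal n̂ = (p₁ × p₂)/|p₁ × p₂|.
Here n̂_z ≈ -0.343; the vertex latitude is φ_max = arccos|n̂_z| ≈ 69.9°.
Check via Clairaut: cos φ_max = |cos φ₁| · sin C = cos(19.1°)·sin(21.3°) ≈ 0.343, again giving ≈ 69.9°.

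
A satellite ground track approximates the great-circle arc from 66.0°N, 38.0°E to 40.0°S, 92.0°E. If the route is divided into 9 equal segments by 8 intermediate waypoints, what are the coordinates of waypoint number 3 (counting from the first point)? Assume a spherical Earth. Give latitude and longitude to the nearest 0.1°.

Convert each endpoint to a unit vector on the sphere (x = cos φ cos λ, y = cos φ sin λ, z = sin φ).
The central angle between the endpoints is δ = arccos(p₁·p₂) ≈ 1.987 rad (113.8°).
Interpolate at f = 3/9 with slerp weights a = sin((1−f)δ)/sin δ ≈ 1.060, b = sin(fδ)/sin δ ≈ 0.672.
p = a·p₁ + b·p₂ ≈ (0.322, 0.780, 0.536); φ = arcsin(p_z) ≈ 32.44°, λ = atan2(p_y, p_x) ≈ 67.58°.

≈ 32.4°N, 67.6°E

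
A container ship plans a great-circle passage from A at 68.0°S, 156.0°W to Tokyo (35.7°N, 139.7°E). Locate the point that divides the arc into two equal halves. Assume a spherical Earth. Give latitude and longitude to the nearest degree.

≈ 18°S, 159°E

Write both endpoints as unit vectors p₁, p₂ with components (cos φ cos λ, cos φ sin λ, sin φ).
The central angle between the endpoints is δ = arccos(p₁·p₂) ≈ 1.992 rad (114.1°).
Interpolate at f = 1/2 with slerp weights a = sin((1−f)δ)/sin δ ≈ 0.920, b = sin(fδ)/sin δ ≈ 0.920.
p = a·p₁ + b·p₂ ≈ (-0.885, 0.343, -0.316); φ = arcsin(p_z) ≈ -18.43°, λ = atan2(p_y, p_x) ≈ 158.80°.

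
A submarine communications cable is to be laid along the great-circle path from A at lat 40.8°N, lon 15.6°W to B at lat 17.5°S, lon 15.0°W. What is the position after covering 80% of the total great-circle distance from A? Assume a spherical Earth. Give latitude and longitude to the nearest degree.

The haversine formula gives a central angle δ ≈ 1.018 rad (58.3°) between the endpoints.
Interpolate at f = 0.80 with slerp weights a = sin((1−f)δ)/sin δ ≈ 0.238, b = sin(fδ)/sin δ ≈ 0.855.
p = a·p₁ + b·p₂ ≈ (0.960, -0.259, -0.102); φ = arcsin(p_z) ≈ -5.84°, λ = atan2(p_y, p_x) ≈ -15.11°.

≈ lat 6°S, lon 15°W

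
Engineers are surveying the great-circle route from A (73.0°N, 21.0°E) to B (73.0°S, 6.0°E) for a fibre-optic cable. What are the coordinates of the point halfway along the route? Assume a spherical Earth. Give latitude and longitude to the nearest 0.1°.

≈ (0.0°N, 13.5°E)

Convert each endpoint to a unit vector on the sphere (x = cos φ cos λ, y = cos φ sin λ, z = sin φ).
The central angle between the endpoints is δ = arccos(p₁·p₂) ≈ 2.553 rad (146.3°).
Interpolate at f = 1/2 with slerp weights a = sin((1−f)δ)/sin δ ≈ 1.725, b = sin(fδ)/sin δ ≈ 1.725.
p = a·p₁ + b·p₂ ≈ (0.972, 0.233, 0.000); φ = arcsin(p_z) ≈ 0.00°, λ = atan2(p_y, p_x) ≈ 13.50°.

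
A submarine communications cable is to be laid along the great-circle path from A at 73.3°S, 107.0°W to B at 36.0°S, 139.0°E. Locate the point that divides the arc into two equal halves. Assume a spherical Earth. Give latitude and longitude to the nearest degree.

≈ 64°S, 160°E

The haversine formula gives a central angle δ ≈ 1.083 rad (62.1°) between the endpoints.
Interpolate at f = 1/2 with slerp weights a = sin((1−f)δ)/sin δ ≈ 0.584, b = sin(fδ)/sin δ ≈ 0.584.
p = a·p₁ + b·p₂ ≈ (-0.405, 0.149, -0.902); φ = arcsin(p_z) ≈ -64.41°, λ = atan2(p_y, p_x) ≈ 159.77°.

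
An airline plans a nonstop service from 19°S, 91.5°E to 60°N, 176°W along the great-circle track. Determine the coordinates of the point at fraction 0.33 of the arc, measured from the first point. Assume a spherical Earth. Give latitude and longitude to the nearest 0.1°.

≈ 11.7°N, 109.6°E

Convert each endpoint to a unit vector on the sphere (x = cos φ cos λ, y = cos φ sin λ, z = sin φ).
The central angle between the endpoints is δ = arccos(p₁·p₂) ≈ 1.878 rad (107.6°).
Interpolate at f = 0.33 with slerp weights a = sin((1−f)δ)/sin δ ≈ 0.998, b = sin(fδ)/sin δ ≈ 0.609.
p = a·p₁ + b·p₂ ≈ (-0.329, 0.922, 0.203); φ = arcsin(p_z) ≈ 11.70°, λ = atan2(p_y, p_x) ≈ 109.61°.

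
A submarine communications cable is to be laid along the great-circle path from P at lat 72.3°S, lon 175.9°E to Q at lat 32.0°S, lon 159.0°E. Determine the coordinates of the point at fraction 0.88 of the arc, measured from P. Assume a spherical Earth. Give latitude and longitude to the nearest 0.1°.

≈ lat 36.9°S, lon 159.8°E

From cos δ = sin φ₁ sin φ₂ + cos φ₁ cos φ₂ cos Δλ, the central angle is δ ≈ 0.720 rad (41.3°).
Interpolate at f = 0.88 with slerp weights a = sin((1−f)δ)/sin δ ≈ 0.131, b = sin(fδ)/sin δ ≈ 0.898.
p = a·p₁ + b·p₂ ≈ (-0.751, 0.276, -0.601); φ = arcsin(p_z) ≈ -36.91°, λ = atan2(p_y, p_x) ≈ 159.83°.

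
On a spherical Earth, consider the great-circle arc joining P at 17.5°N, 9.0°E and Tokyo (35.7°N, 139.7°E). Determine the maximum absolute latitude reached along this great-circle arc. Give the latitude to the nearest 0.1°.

The great circle lies in the plane with unit normal n̂ = (p₁ × p₂)/|p₁ × p₂|.
Here n̂_z ≈ +0.622; the vertex latitude is φ_max = arccos|n̂_z| ≈ 51.5°.
Check via Clairaut: cos φ_max = |cos φ₁| · sin C = cos(17.5°)·sin(40.7°) ≈ 0.622, again giving ≈ 51.5°.

≈ 51.5°N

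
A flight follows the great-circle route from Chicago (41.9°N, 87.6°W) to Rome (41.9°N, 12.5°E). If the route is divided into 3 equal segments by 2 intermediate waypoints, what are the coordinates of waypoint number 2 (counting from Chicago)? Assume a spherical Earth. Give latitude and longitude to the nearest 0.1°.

≈ 52.8°N, 18.1°W

Convert each endpoint to a unit vector on the sphere (x = cos φ cos λ, y = cos φ sin λ, z = sin φ).
The central angle between the endpoints is δ = arccos(p₁·p₂) ≈ 1.214 rad (69.6°).
Interpolate at f = 2/3 with slerp weights a = sin((1−f)δ)/sin δ ≈ 0.420, b = sin(fδ)/sin δ ≈ 0.773.
p = a·p₁ + b·p₂ ≈ (0.575, -0.188, 0.797); φ = arcsin(p_z) ≈ 52.81°, λ = atan2(p_y, p_x) ≈ -18.13°.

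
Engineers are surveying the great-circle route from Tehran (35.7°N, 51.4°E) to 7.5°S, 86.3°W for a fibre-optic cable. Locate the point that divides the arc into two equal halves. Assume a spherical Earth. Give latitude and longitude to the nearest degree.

≈ 34°N, 32°W

From cos δ = sin φ₁ sin φ₂ + cos φ₁ cos φ₂ cos Δλ, the central angle is δ ≈ 2.307 rad (132.2°).
Interpolate at f = 1/2 with slerp weights a = sin((1−f)δ)/sin δ ≈ 1.234, b = sin(fδ)/sin δ ≈ 1.234.
p = a·p₁ + b·p₂ ≈ (0.704, -0.438, 0.559); φ = arcsin(p_z) ≈ 33.99°, λ = atan2(p_y, p_x) ≈ -31.87°.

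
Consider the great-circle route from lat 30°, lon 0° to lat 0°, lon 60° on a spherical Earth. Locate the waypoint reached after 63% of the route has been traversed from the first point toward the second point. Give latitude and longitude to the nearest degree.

≈ lat 13°, lon 40°

Convert each endpoint to a unit vector on the sphere (x = cos φ cos λ, y = cos φ sin λ, z = sin φ).
The central angle between the endpoints is δ = arccos(p₁·p₂) ≈ 1.123 rad (64.3°).
Interpolate at f = 0.63 with slerp weights a = sin((1−f)δ)/sin δ ≈ 0.448, b = sin(fδ)/sin δ ≈ 0.721.
p = a·p₁ + b·p₂ ≈ (0.748, 0.624, 0.224); φ = arcsin(p_z) ≈ 12.94°, λ = atan2(p_y, p_x) ≈ 39.84°.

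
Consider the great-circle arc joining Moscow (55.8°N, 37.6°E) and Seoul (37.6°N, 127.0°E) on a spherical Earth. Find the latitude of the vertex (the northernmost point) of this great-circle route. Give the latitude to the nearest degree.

The great circle lies in the plane with unit normal n̂ = (p₁ × p₂)/|p₁ × p₂|.
Here n̂_z ≈ +0.517; the vertex latitude is φ_max = arccos|n̂_z| ≈ 58.8°.
Check via Clairaut: cos φ_max = |cos φ₁| · sin C = cos(55.8°)·sin(67.0°) ≈ 0.517, again giving ≈ 58.8°.

≈ 59°N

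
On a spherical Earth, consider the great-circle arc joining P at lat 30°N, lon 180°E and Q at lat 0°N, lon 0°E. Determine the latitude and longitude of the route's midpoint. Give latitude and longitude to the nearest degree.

From cos δ = sin φ₁ sin φ₂ + cos φ₁ cos φ₂ cos Δλ, the central angle is δ ≈ 2.618 rad (150.0°).
Interpolate at f = 1/2 with slerp weights a = sin((1−f)δ)/sin δ ≈ 1.932, b = sin(fδ)/sin δ ≈ 1.932.
p = a·p₁ + b·p₂ ≈ (0.259, 0.000, 0.966); φ = arcsin(p_z) ≈ 75.00°, λ = atan2(p_y, p_x) ≈ 0.00°.

≈ lat 75°N, lon 0°E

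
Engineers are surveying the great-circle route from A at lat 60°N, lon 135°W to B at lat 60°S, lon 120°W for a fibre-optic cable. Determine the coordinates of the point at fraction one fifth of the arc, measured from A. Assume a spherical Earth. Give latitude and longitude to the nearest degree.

≈ lat 36°N, lon 131°W

The haversine formula gives a central angle δ ≈ 2.104 rad (120.6°) between the endpoints.
Interpolate at f = 1/5 with slerp weights a = sin((1−f)δ)/sin δ ≈ 1.154, b = sin(fδ)/sin δ ≈ 0.474.
p = a·p₁ + b·p₂ ≈ (-0.527, -0.613, 0.589); φ = arcsin(p_z) ≈ 36.05°, λ = atan2(p_y, p_x) ≈ -130.64°.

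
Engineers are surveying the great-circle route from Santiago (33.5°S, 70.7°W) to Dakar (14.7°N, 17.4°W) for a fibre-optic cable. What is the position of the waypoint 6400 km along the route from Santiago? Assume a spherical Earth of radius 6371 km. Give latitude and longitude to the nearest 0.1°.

≈ (5.8°N, 26.3°W)

The haversine formula gives a central angle δ ≈ 1.222 rad (70.0°) between the endpoints. The total great-circle distance is δ·R ≈ 1.222 × 6371 ≈ 7784 km, so the target fraction is f = 6400/7784 ≈ 0.822.
Interpolate at f ≈ 0.822 with slerp weights a = sin((1−f)δ)/sin δ ≈ 0.229, b = sin(fδ)/sin δ ≈ 0.898.
p = a·p₁ + b·p₂ ≈ (0.892, -0.440, 0.101); φ = arcsin(p_z) ≈ 5.81°, λ = atan2(p_y, p_x) ≈ -26.27°.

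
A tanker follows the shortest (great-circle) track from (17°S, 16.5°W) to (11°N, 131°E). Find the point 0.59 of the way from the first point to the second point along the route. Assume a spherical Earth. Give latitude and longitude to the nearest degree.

Convert each endpoint to a unit vector on the sphere (x = cos φ cos λ, y = cos φ sin λ, z = sin φ).
The central angle between the endpoints is δ = arccos(p₁·p₂) ≈ 2.582 rad (147.9°).
Interpolate at f = 0.59 with slerp weights a = sin((1−f)δ)/sin δ ≈ 1.642, b = sin(fδ)/sin δ ≈ 1.882.
p = a·p₁ + b·p₂ ≈ (0.294, 0.948, -0.121); φ = arcsin(p_z) ≈ -6.95°, λ = atan2(p_y, p_x) ≈ 72.78°.

≈ (7°S, 73°E)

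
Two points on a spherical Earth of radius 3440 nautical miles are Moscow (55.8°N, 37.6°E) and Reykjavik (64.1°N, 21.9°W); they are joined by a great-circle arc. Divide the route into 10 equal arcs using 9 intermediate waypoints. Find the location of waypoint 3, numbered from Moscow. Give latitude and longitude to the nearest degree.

The haversine formula gives a central angle δ ≈ 0.518 rad (29.7°) between the endpoints.
Interpolate at f = 3/10 with slerp weights a = sin((1−f)δ)/sin δ ≈ 0.716, b = sin(fδ)/sin δ ≈ 0.313.
p = a·p₁ + b·p₂ ≈ (0.446, 0.195, 0.874); φ = arcsin(p_z) ≈ 60.89°, λ = atan2(p_y, p_x) ≈ 23.60°.

≈ (61°N, 24°E)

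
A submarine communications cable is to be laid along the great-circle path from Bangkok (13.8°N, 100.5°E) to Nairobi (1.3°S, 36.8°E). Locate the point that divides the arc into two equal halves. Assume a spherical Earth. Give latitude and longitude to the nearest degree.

≈ 7°N, 68°E

The haversine formula gives a central angle δ ≈ 1.132 rad (64.9°) between the endpoints.
Interpolate at f = 1/2 with slerp weights a = sin((1−f)δ)/sin δ ≈ 0.592, b = sin(fδ)/sin δ ≈ 0.592.
p = a·p₁ + b·p₂ ≈ (0.369, 0.920, 0.128); φ = arcsin(p_z) ≈ 7.35°, λ = atan2(p_y, p_x) ≈ 68.13°.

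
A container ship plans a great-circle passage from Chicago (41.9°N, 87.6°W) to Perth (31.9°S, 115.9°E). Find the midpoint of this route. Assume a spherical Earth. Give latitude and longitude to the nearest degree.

Write both endpoints as unit vectors p₁, p₂ with components (cos φ cos λ, cos φ sin λ, sin φ).
The central angle between the endpoints is δ = arccos(p₁·p₂) ≈ 2.772 rad (158.8°).
Interpolate at f = 1/2 with slerp weights a = sin((1−f)δ)/sin δ ≈ 2.720, b = sin(fδ)/sin δ ≈ 2.720.
p = a·p₁ + b·p₂ ≈ (-0.924, 0.055, 0.379); φ = arcsin(p_z) ≈ 22.28°, λ = atan2(p_y, p_x) ≈ 176.62°.

≈ 22°N, 177°E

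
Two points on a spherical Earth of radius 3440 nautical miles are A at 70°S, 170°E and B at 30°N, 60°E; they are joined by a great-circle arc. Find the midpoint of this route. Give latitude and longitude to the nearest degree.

≈ 28°S, 83°E

Write both endpoints as unit vectors p₁, p₂ with components (cos φ cos λ, cos φ sin λ, sin φ).
The central angle between the endpoints is δ = arccos(p₁·p₂) ≈ 2.179 rad (124.8°).
Interpolate at f = 1/2 with slerp weights a = sin((1−f)δ)/sin δ ≈ 1.080, b = sin(fδ)/sin δ ≈ 1.080.
p = a·p₁ + b·p₂ ≈ (0.104, 0.874, -0.475); φ = arcsin(p_z) ≈ -28.34°, λ = atan2(p_y, p_x) ≈ 83.22°.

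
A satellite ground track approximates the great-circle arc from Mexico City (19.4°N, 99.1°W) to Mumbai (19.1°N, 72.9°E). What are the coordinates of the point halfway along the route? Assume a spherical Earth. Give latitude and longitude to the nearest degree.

Write both endpoints as unit vectors p₁, p₂ with components (cos φ cos λ, cos φ sin λ, sin φ).
The central angle between the endpoints is δ = arccos(p₁·p₂) ≈ 2.456 rad (140.7°).
Interpolate at f = 1/2 with slerp weights a = sin((1−f)δ)/sin δ ≈ 1.487, b = sin(fδ)/sin δ ≈ 1.487.
p = a·p₁ + b·p₂ ≈ (0.191, -0.042, 0.981); φ = arcsin(p_z) ≈ 78.70°, λ = atan2(p_y, p_x) ≈ -12.35°.

≈ 79°N, 12°W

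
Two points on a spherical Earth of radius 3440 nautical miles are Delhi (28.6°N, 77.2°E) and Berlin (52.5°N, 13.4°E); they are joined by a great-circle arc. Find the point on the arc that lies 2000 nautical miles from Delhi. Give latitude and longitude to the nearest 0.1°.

≈ 48.4°N, 42.2°E

Convert each endpoint to a unit vector on the sphere (x = cos φ cos λ, y = cos φ sin λ, z = sin φ).
The central angle between the endpoints is δ = arccos(p₁·p₂) ≈ 0.907 rad (52.0°). The total great-circle distance is δ·R ≈ 0.907 × 3440 ≈ 3122 nmi, so the target fraction is f = 2000/3122 ≈ 0.641.
Interpolate at f ≈ 0.641 with slerp weights a = sin((1−f)δ)/sin δ ≈ 0.407, b = sin(fδ)/sin δ ≈ 0.697.
p = a·p₁ + b·p₂ ≈ (0.492, 0.446, 0.748); φ = arcsin(p_z) ≈ 48.38°, λ = atan2(p_y, p_x) ≈ 42.23°.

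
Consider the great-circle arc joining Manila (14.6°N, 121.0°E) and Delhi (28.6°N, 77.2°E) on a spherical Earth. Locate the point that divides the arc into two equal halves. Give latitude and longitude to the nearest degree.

Convert each endpoint to a unit vector on the sphere (x = cos φ cos λ, y = cos φ sin λ, z = sin φ).
The central angle between the endpoints is δ = arccos(p₁·p₂) ≈ 0.747 rad (42.8°).
Interpolate at f = 1/2 with slerp weights a = sin((1−f)δ)/sin δ ≈ 0.537, b = sin(fδ)/sin δ ≈ 0.537.
p = a·p₁ + b·p₂ ≈ (-0.163, 0.905, 0.392); φ = arcsin(p_z) ≈ 23.11°, λ = atan2(p_y, p_x) ≈ 100.22°.

≈ 23°N, 100°E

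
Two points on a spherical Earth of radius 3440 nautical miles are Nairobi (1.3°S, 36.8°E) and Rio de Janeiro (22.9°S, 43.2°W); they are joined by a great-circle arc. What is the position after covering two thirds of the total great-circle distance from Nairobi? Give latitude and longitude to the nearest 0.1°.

≈ (19.1°S, 14.8°W)

Convert each endpoint to a unit vector on the sphere (x = cos φ cos λ, y = cos φ sin λ, z = sin φ).
The central angle between the endpoints is δ = arccos(p₁·p₂) ≈ 1.401 rad (80.3°).
Interpolate at f = 2/3 with slerp weights a = sin((1−f)δ)/sin δ ≈ 0.457, b = sin(fδ)/sin δ ≈ 0.816.
p = a·p₁ + b·p₂ ≈ (0.914, -0.241, -0.328); φ = arcsin(p_z) ≈ -19.14°, λ = atan2(p_y, p_x) ≈ -14.77°.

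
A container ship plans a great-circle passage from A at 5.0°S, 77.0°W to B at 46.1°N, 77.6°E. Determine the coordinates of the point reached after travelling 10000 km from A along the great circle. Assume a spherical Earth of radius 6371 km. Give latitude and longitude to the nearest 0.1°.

Write both endpoints as unit vectors p₁, p₂ with components (cos φ cos λ, cos φ sin λ, sin φ).
The central angle between the endpoints is δ = arccos(p₁·p₂) ≈ 2.328 rad (133.4°). The total great-circle distance is δ·R ≈ 2.328 × 6371 ≈ 14831 km, so the target fraction is f = 10000/14831 ≈ 0.674.
Interpolate at f ≈ 0.674 with slerp weights a = sin((1−f)δ)/sin δ ≈ 0.946, b = sin(fδ)/sin δ ≈ 1.376.
p = a·p₁ + b·p₂ ≈ (0.417, 0.013, 0.909); φ = arcsin(p_z) ≈ 65.35°, λ = atan2(p_y, p_x) ≈ 1.84°.

≈ 65.3°N, 1.8°E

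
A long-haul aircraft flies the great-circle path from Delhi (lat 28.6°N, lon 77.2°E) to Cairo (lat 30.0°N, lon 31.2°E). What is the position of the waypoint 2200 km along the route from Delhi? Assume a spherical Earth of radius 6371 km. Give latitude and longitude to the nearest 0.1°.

≈ lat 31.4°N, lon 54.5°E

Convert each endpoint to a unit vector on the sphere (x = cos φ cos λ, y = cos φ sin λ, z = sin φ).
The central angle between the endpoints is δ = arccos(p₁·p₂) ≈ 0.696 rad (39.9°). The total great-circle distance is δ·R ≈ 0.696 × 6371 ≈ 4433 km, so the target fraction is f = 2200/4433 ≈ 0.496.
Interpolate at f ≈ 0.496 with slerp weights a = sin((1−f)δ)/sin δ ≈ 0.536, b = sin(fδ)/sin δ ≈ 0.528.
p = a·p₁ + b·p₂ ≈ (0.495, 0.696, 0.520); φ = arcsin(p_z) ≈ 31.36°, λ = atan2(p_y, p_x) ≈ 54.54°.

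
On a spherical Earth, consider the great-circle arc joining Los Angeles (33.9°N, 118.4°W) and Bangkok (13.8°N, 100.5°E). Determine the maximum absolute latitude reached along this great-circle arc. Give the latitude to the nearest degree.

≈ 54°N

The great circle lies in the plane with unit normal n̂ = (p₁ × p₂)/|p₁ × p₂|.
Here n̂_z ≈ -0.582; the vertex latitude is φ_max = arccos|n̂_z| ≈ 54.4°.
Check via Clairaut: cos φ_max = |cos φ₁| · sin C = cos(33.9°)·sin(44.5°) ≈ 0.582, again giving ≈ 54.4°.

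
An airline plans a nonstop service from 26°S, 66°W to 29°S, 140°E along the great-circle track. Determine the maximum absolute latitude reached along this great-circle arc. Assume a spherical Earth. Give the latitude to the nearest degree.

≈ 67°S

The great circle lies in the plane with unit normal n̂ = (p₁ × p₂)/|p₁ × p₂|.
Here n̂_z ≈ -0.396; the vertex latitude is φ_max = arccos|n̂_z| ≈ 66.6°.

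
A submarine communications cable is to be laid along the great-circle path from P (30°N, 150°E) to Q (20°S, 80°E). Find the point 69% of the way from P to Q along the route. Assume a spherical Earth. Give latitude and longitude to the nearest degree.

≈ (4°S, 101°E)

Write both endpoints as unit vectors p₁, p₂ with components (cos φ cos λ, cos φ sin λ, sin φ).
The central angle between the endpoints is δ = arccos(p₁·p₂) ≈ 1.463 rad (83.8°).
Interpolate at f = 0.69 with slerp weights a = sin((1−f)δ)/sin δ ≈ 0.441, b = sin(fδ)/sin δ ≈ 0.852.
p = a·p₁ + b·p₂ ≈ (-0.192, 0.979, -0.071); φ = arcsin(p_z) ≈ -4.06°, λ = atan2(p_y, p_x) ≈ 101.08°.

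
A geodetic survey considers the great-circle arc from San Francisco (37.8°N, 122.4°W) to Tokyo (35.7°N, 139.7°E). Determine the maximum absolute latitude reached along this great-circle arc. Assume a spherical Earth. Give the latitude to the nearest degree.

≈ 49°N

The great circle lies in the plane with unit normal n̂ = (p₁ × p₂)/|p₁ × p₂|.
Here n̂_z ≈ -0.660; the vertex latitude is φ_max = arccos|n̂_z| ≈ 48.7°.
Check via Clairaut: cos φ_max = |cos φ₁| · sin C = cos(37.8°)·sin(56.6°) ≈ 0.660, again giving ≈ 48.7°.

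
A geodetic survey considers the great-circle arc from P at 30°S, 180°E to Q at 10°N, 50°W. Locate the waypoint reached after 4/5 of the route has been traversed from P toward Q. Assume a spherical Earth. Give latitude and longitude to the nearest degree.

The haversine formula gives a central angle δ ≈ 2.259 rad (129.4°) between the endpoints.
Interpolate at f = 4/5 with slerp weights a = sin((1−f)δ)/sin δ ≈ 0.565, b = sin(fδ)/sin δ ≈ 1.259.
p = a·p₁ + b·p₂ ≈ (0.307, -0.949, -0.064); φ = arcsin(p_z) ≈ -3.67°, λ = atan2(p_y, p_x) ≈ -72.07°.

≈ 4°S, 72°W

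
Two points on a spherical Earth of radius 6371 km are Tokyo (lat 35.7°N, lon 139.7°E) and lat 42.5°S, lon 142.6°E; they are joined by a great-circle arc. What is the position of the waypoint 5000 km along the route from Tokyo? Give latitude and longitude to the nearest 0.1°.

Write both endpoints as unit vectors p₁, p₂ with components (cos φ cos λ, cos φ sin λ, sin φ).
The central angle between the endpoints is δ = arccos(p₁·p₂) ≈ 1.366 rad (78.2°). The total great-circle distance is δ·R ≈ 1.366 × 6371 ≈ 8700 km, so the target fraction is f = 5000/8700 ≈ 0.575.
Interpolate at f ≈ 0.575 with slerp weights a = sin((1−f)δ)/sin δ ≈ 0.560, b = sin(fδ)/sin δ ≈ 0.722.
p = a·p₁ + b·p₂ ≈ (-0.770, 0.618, -0.161); φ = arcsin(p_z) ≈ -9.24°, λ = atan2(p_y, p_x) ≈ 141.26°.

≈ lat 9.2°S, lon 141.3°E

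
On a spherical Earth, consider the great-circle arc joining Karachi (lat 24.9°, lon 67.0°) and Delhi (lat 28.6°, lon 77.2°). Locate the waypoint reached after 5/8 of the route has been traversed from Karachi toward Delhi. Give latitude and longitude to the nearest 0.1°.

≈ lat 27.3°, lon 73.3°

Convert each endpoint to a unit vector on the sphere (x = cos φ cos λ, y = cos φ sin λ, z = sin φ).
The central angle between the endpoints is δ = arccos(p₁·p₂) ≈ 0.172 rad (9.8°).
Interpolate at f = 5/8 with slerp weights a = sin((1−f)δ)/sin δ ≈ 0.377, b = sin(fδ)/sin δ ≈ 0.627.
p = a·p₁ + b·p₂ ≈ (0.255, 0.851, 0.459); φ = arcsin(p_z) ≈ 27.30°, λ = atan2(p_y, p_x) ≈ 73.30°.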